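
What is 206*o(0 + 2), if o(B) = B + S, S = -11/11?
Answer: 206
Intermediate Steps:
S = -1 (S = -11*1/11 = -1)
o(B) = -1 + B (o(B) = B - 1 = -1 + B)
206*o(0 + 2) = 206*(-1 + (0 + 2)) = 206*(-1 + 2) = 206*1 = 206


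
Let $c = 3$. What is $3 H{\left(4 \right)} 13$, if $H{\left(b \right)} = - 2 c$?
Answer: $-234$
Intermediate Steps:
$H{\left(b \right)} = -6$ ($H{\left(b \right)} = \left(-2\right) 3 = -6$)
$3 H{\left(4 \right)} 13 = 3 \left(-6\right) 13 = \left(-18\right) 13 = -234$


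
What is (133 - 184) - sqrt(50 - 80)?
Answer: -51 - I*sqrt(30) ≈ -51.0 - 5.4772*I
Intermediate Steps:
(133 - 184) - sqrt(50 - 80) = -51 - sqrt(-30) = -51 - I*sqrt(30)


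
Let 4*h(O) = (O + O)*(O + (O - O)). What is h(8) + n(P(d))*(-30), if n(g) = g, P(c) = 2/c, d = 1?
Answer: -28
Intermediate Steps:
h(O) = O**2/2 (h(O) = ((O + O)*(O + (O - O)))/4 = ((2*O)*(O + 0))/4 = ((2*O)*O)/4 = (2*O**2)/4 = O**2/2)
h(8) + n(P(d))*(-30) = (1/2)*8**2 + (2/1)*(-30) = (1/2)*64 + (2*1)*(-30) = 32 + 2*(-30) = 32 - 60 = -28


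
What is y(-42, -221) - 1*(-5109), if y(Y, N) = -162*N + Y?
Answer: 40869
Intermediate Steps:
y(Y, N) = Y - 162*N
y(-42, -221) - 1*(-5109) = (-42 - 162*(-221)) - 1*(-5109) = (-42 + 35802) + 5109 = 35760 + 5109 = 40869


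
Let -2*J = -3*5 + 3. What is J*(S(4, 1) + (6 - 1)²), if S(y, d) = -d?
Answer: 144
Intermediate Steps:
J = 6 (J = -(-3*5 + 3)/2 = -(-15 + 3)/2 = -½*(-12) = 6)
J*(S(4, 1) + (6 - 1)²) = 6*(-1*1 + (6 - 1)²) = 6*(-1 + 5²) = 6*(-1 + 25) = 6*24 = 144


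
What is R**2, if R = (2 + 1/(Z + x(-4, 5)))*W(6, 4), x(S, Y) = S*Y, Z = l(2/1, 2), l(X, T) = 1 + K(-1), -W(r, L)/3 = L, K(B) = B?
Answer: 13689/25 ≈ 547.56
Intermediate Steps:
W(r, L) = -3*L
l(X, T) = 0 (l(X, T) = 1 - 1 = 0)
Z = 0
R = -117/5 (R = (2 + 1/(0 - 4*5))*(-3*4) = (2 + 1/(0 - 20))*(-12) = (2 + 1/(-20))*(-12) = (2 - 1/20)*(-12) = (39/20)*(-12) = -117/5 ≈ -23.400)
R**2 = (-117/5)**2 = 13689/25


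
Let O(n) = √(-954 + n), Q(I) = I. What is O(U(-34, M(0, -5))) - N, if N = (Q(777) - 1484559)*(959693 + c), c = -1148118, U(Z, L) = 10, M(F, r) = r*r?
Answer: -279581623350 + 4*I*√59 ≈ -2.7958e+11 + 30.725*I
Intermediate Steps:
M(F, r) = r²
N = 279581623350 (N = (777 - 1484559)*(959693 - 1148118) = -1483782*(-188425) = 279581623350)
O(U(-34, M(0, -5))) - N = √(-954 + 10) - 1*279581623350 = √(-944) - 279581623350 = 4*I*√59 - 279581623350 = -279581623350 + 4*I*√59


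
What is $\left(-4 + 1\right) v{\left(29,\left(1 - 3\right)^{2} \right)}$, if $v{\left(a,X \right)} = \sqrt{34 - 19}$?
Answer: $- 3 \sqrt{15} \approx -11.619$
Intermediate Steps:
$v{\left(a,X \right)} = \sqrt{15}$
$\left(-4 + 1\right) v{\left(29,\left(1 - 3\right)^{2} \right)} = \left(-4 + 1\right) \sqrt{15} = - 3 \sqrt{15}$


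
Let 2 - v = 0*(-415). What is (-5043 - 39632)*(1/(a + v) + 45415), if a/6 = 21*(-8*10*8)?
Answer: -163607657805075/80638 ≈ -2.0289e+9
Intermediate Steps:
v = 2 (v = 2 - 0*(-415) = 2 - 1*0 = 2 + 0 = 2)
a = -80640 (a = 6*(21*(-8*10*8)) = 6*(21*(-80*8)) = 6*(21*(-640)) = 6*(-13440) = -80640)
(-5043 - 39632)*(1/(a + v) + 45415) = (-5043 - 39632)*(1/(-80640 + 2) + 45415) = -44675*(1/(-80638) + 45415) = -44675*(-1/80638 + 45415) = -44675*3662174769/80638 = -163607657805075/80638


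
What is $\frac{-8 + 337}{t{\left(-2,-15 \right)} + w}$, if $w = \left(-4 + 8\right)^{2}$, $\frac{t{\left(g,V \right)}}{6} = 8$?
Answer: $\frac{329}{64} \approx 5.1406$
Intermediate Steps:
$t{\left(g,V \right)} = 48$ ($t{\left(g,V \right)} = 6 \cdot 8 = 48$)
$w = 16$ ($w = 4^{2} = 16$)
$\frac{-8 + 337}{t{\left(-2,-15 \right)} + w} = \frac{-8 + 337}{48 + 16} = \frac{329}{64}$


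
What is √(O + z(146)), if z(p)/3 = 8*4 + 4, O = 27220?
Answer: 8*√427 ≈ 165.31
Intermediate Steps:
z(p) = 108 (z(p) = 3*(8*4 + 4) = 3*(32 + 4) = 3*36 = 108)
√(O + z(146)) = √(27220 + 108) = √27328 = 8*√427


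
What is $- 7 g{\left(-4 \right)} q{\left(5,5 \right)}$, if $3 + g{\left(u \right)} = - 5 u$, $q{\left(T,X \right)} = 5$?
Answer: $-595$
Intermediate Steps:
$g{\left(u \right)} = -3 - 5 u$
$- 7 g{\left(-4 \right)} q{\left(5,5 \right)} = - 7 \left(-3 - -20\right) 5 = - 7 \left(-3 + 20\right) 5 = \left(-7\right) 17 \cdot 5 = \left(-119\right) 5 = -595$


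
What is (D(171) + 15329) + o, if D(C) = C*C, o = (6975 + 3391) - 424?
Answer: 54512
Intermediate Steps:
o = 9942 (o = 10366 - 424 = 9942)
D(C) = C²
(D(171) + 15329) + o = (171² + 15329) + 9942 = (29241 + 15329) + 9942 = 44570 + 9942 = 54512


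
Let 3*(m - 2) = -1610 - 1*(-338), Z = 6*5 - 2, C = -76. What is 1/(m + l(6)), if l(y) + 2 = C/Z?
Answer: -7/2987 ≈ -0.0023435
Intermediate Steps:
Z = 28 (Z = 30 - 2 = 28)
m = -422 (m = 2 + (-1610 - 1*(-338))/3 = 2 + (-1610 + 338)/3 = 2 + (⅓)*(-1272) = 2 - 424 = -422)
l(y) = -33/7 (l(y) = -2 - 76/28 = -2 - 76*1/28 = -2 - 19/7 = -33/7)
1/(m + l(6)) = 1/(-422 - 33/7) = 1/(-2987/7) = -7/2987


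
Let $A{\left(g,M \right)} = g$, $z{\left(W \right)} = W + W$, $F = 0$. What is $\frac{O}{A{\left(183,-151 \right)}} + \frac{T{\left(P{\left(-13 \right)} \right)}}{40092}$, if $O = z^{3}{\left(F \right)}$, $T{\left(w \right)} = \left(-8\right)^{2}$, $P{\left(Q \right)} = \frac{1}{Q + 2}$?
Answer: $\frac{16}{10023} \approx 0.0015963$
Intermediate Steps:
$z{\left(W \right)} = 2 W$
$P{\left(Q \right)} = \frac{1}{2 + Q}$
$T{\left(w \right)} = 64$
$O = 0$ ($O = \left(2 \cdot 0\right)^{3} = 0^{3} = 0$)
$\frac{O}{A{\left(183,-151 \right)}} + \frac{T{\left(P{\left(-13 \right)} \right)}}{40092} = \frac{0}{183} + \frac{64}{40092} = 0 \cdot \frac{1}{183} + 64 \cdot \frac{1}{40092} = 0 + \frac{16}{10023} = \frac{16}{10023}$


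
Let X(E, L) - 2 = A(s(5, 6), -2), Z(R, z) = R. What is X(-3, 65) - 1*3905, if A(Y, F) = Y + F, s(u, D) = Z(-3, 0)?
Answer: -3908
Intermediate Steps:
s(u, D) = -3
A(Y, F) = F + Y
X(E, L) = -3 (X(E, L) = 2 + (-2 - 3) = 2 - 5 = -3)
X(-3, 65) - 1*3905 = -3 - 1*3905 = -3 - 3905 = -3908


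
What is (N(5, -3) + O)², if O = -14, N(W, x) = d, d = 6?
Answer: 64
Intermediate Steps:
N(W, x) = 6
(N(5, -3) + O)² = (6 - 14)² = (-8)² = 64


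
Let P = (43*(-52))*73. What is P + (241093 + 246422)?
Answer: 324287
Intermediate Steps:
P = -163228 (P = -2236*73 = -163228)
P + (241093 + 246422) = -163228 + (241093 + 246422) = -163228 + 487515 = 324287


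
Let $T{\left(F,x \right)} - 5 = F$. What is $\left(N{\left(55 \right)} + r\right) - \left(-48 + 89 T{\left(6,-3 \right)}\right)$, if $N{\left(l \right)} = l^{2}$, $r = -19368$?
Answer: $-17274$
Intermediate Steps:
$T{\left(F,x \right)} = 5 + F$
$\left(N{\left(55 \right)} + r\right) - \left(-48 + 89 T{\left(6,-3 \right)}\right) = \left(55^{2} - 19368\right) + \left(- 89 \left(5 + 6\right) + 48\right) = \left(3025 - 19368\right) + \left(\left(-89\right) 11 + 48\right) = -16343 + \left(-979 + 48\right) = -16343 - 931 = -17274$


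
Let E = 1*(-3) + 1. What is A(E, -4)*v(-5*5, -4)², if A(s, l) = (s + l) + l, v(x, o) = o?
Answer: -160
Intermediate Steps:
E = -2 (E = -3 + 1 = -2)
A(s, l) = s + 2*l (A(s, l) = (l + s) + l = s + 2*l)
A(E, -4)*v(-5*5, -4)² = (-2 + 2*(-4))*(-4)² = (-2 - 8)*16 = -10*16 = -160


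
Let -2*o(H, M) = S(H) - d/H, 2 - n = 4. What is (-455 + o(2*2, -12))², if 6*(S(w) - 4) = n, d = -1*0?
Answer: 7513081/36 ≈ 2.0870e+5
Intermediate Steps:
d = 0
n = -2 (n = 2 - 1*4 = 2 - 4 = -2)
S(w) = 11/3 (S(w) = 4 + (⅙)*(-2) = 4 - ⅓ = 11/3)
o(H, M) = -11/6 (o(H, M) = -(11/3 - 0/H)/2 = -(11/3 - 1*0)/2 = -(11/3 + 0)/2 = -½*11/3 = -11/6)
(-455 + o(2*2, -12))² = (-455 - 11/6)² = (-2741/6)² = 7513081/36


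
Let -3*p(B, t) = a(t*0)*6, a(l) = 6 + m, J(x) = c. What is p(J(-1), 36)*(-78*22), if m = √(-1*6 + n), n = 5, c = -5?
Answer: 20592 + 3432*I ≈ 20592.0 + 3432.0*I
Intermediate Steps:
J(x) = -5
m = I (m = √(-1*6 + 5) = √(-6 + 5) = √(-1) = I ≈ 1.0*I)
a(l) = 6 + I
p(B, t) = -12 - 2*I (p(B, t) = -(6 + I)*6/3 = -(36 + 6*I)/3 = -12 - 2*I)
p(J(-1), 36)*(-78*22) = (-12 - 2*I)*(-78*22) = (-12 - 2*I)*(-1716) = 20592 + 3432*I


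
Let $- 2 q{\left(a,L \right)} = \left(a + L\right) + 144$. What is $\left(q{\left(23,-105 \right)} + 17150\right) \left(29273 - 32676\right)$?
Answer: $-58255957$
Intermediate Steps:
$q{\left(a,L \right)} = -72 - \frac{L}{2} - \frac{a}{2}$ ($q{\left(a,L \right)} = - \frac{\left(a + L\right) + 144}{2} = - \frac{\left(L + a\right) + 144}{2} = - \frac{144 + L + a}{2} = -72 - \frac{L}{2} - \frac{a}{2}$)
$\left(q{\left(23,-105 \right)} + 17150\right) \left(29273 - 32676\right) = \left(\left(-72 - - \frac{105}{2} - \frac{23}{2}\right) + 17150\right) \left(29273 - 32676\right) = \left(\left(-72 + \frac{105}{2} - \frac{23}{2}\right) + 17150\right) \left(-3403\right) = \left(-31 + 17150\right) \left(-3403\right) = 17119 \left(-3403\right) = -58255957$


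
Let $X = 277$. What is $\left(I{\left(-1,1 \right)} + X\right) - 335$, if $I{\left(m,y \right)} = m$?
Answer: $-59$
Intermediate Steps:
$\left(I{\left(-1,1 \right)} + X\right) - 335 = \left(-1 + 277\right) - 335 = 276 - 335 = -59$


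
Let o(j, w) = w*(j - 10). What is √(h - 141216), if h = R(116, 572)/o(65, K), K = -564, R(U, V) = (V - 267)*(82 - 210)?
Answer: 8*I*√5307911301/1551 ≈ 375.79*I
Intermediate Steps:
R(U, V) = 34176 - 128*V (R(U, V) = (-267 + V)*(-128) = 34176 - 128*V)
o(j, w) = w*(-10 + j)
h = 1952/1551 (h = (34176 - 128*572)/((-564*(-10 + 65))) = (34176 - 73216)/((-564*55)) = -39040/(-31020) = -39040*(-1/31020) = 1952/1551 ≈ 1.2585)
√(h - 141216) = √(1952/1551 - 141216) = √(-219024064/1551) = 8*I*√5307911301/1551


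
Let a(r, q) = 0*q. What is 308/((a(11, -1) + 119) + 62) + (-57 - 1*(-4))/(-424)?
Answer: 2645/1448 ≈ 1.8267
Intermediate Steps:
a(r, q) = 0
308/((a(11, -1) + 119) + 62) + (-57 - 1*(-4))/(-424) = 308/((0 + 119) + 62) + (-57 - 1*(-4))/(-424) = 308/(119 + 62) + (-57 + 4)*(-1/424) = 308/181 - 53*(-1/424) = 308*(1/181) + 1/8 = 308/181 + 1/8 = 2645/1448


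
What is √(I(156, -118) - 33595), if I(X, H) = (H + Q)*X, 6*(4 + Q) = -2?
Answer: I*√52679 ≈ 229.52*I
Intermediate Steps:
Q = -13/3 (Q = -4 + (⅙)*(-2) = -4 - ⅓ = -13/3 ≈ -4.3333)
I(X, H) = X*(-13/3 + H) (I(X, H) = (H - 13/3)*X = (-13/3 + H)*X = X*(-13/3 + H))
√(I(156, -118) - 33595) = √((⅓)*156*(-13 + 3*(-118)) - 33595) = √((⅓)*156*(-13 - 354) - 33595) = √((⅓)*156*(-367) - 33595) = √(-19084 - 33595) = √(-52679) = I*√52679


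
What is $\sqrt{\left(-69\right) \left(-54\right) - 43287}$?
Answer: $i \sqrt{39561} \approx 198.9 i$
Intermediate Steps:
$\sqrt{\left(-69\right) \left(-54\right) - 43287} = \sqrt{3726 - 43287} = \sqrt{-39561} = i \sqrt{39561}$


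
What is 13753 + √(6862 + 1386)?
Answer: 13753 + 2*√2062 ≈ 13844.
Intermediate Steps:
13753 + √(6862 + 1386) = 13753 + √8248 = 13753 + 2*√2062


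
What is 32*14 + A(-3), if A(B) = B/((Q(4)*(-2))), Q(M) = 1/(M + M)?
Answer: 460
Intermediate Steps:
Q(M) = 1/(2*M)
A(B) = -4*B (A(B) = B/((((1/2)/4)*(-2))) = B/((((1/2)*(1/4))*(-2))) = B/(((1/8)*(-2))) = B/(-1/4) = B*(-4) = -4*B)
32*14 + A(-3) = 32*14 - 4*(-3) = 448 + 12 = 460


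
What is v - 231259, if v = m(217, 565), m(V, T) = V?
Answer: -231042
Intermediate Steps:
v = 217
v - 231259 = 217 - 231259 = -231042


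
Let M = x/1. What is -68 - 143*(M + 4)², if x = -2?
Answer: -640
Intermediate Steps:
M = -2 (M = -2/1 = -2*1 = -2)
-68 - 143*(M + 4)² = -68 - 143*(-2 + 4)² = -68 - 143*2² = -68 - 143*4 = -68 - 572 = -640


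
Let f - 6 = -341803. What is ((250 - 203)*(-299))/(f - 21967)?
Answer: 14053/363764 ≈ 0.038632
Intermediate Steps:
f = -341797 (f = 6 - 341803 = -341797)
((250 - 203)*(-299))/(f - 21967) = ((250 - 203)*(-299))/(-341797 - 21967) = (47*(-299))/(-363764) = -14053*(-1/363764) = 14053/363764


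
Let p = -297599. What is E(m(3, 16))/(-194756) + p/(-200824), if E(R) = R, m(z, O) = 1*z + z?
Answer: 14489496475/9777919736 ≈ 1.4819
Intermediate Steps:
m(z, O) = 2*z (m(z, O) = z + z = 2*z)
E(m(3, 16))/(-194756) + p/(-200824) = (2*3)/(-194756) - 297599/(-200824) = 6*(-1/194756) - 297599*(-1/200824) = -3/97378 + 297599/200824 = 14489496475/9777919736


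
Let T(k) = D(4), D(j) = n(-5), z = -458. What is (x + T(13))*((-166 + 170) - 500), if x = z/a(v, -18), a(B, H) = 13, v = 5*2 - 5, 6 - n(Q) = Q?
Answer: 156240/13 ≈ 12018.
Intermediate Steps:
n(Q) = 6 - Q
D(j) = 11 (D(j) = 6 - 1*(-5) = 6 + 5 = 11)
v = 5 (v = 10 - 5 = 5)
T(k) = 11
x = -458/13 ≈ -35.231
(x + T(13))*((-166 + 170) - 500) = (-458/13 + 11)*((-166 + 170) - 500) = -315*(4 - 500)/13 = -315/13*(-496) = 156240/13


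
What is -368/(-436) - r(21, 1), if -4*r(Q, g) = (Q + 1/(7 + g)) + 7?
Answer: 27469/3488 ≈ 7.8753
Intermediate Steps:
r(Q, g) = -7/4 - Q/4 - 1/(4*(7 + g)) (r(Q, g) = -((Q + 1/(7 + g)) + 7)/4 = -(7 + Q + 1/(7 + g))/4 = -7/4 - Q/4 - 1/(4*(7 + g)))
-368/(-436) - r(21, 1) = -368/(-436) - (-50 - 7*21 - 7*1 - 1*21*1)/(4*(7 + 1)) = -368*(-1/436) - (-50 - 147 - 7 - 21)/(4*8) = 92/109 - (-225)/(4*8) = 92/109 - 1*(-225/32) = 92/109 + 225/32 = 27469/3488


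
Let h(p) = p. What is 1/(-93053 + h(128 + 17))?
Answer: -1/92908 ≈ -1.0763e-5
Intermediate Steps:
1/(-93053 + h(128 + 17)) = 1/(-93053 + (128 + 17)) = 1/(-93053 + 145) = 1/(-92908) = -1/92908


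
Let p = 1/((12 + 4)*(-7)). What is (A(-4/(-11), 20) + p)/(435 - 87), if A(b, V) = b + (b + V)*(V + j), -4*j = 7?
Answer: 41663/38976 ≈ 1.0689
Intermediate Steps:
j = -7/4 (j = -¼*7 = -7/4 ≈ -1.7500)
p = -1/112 (p = 1/(16*(-7)) = 1/(-112) = -1/112 ≈ -0.0089286)
A(b, V) = b + (-7/4 + V)*(V + b) (A(b, V) = b + (b + V)*(V - 7/4) = b + (V + b)*(-7/4 + V) = b + (-7/4 + V)*(V + b))
(A(-4/(-11), 20) + p)/(435 - 87) = ((20² - 7/4*20 - (-3)/(-11) + 20*(-4/(-11))) - 1/112)/(435 - 87) = ((400 - 35 - (-3)*(-1)/11 + 20*(-4*(-1/11))) - 1/112)/348 = ((400 - 35 - ¾*4/11 + 20*(4/11)) - 1/112)*(1/348) = ((400 - 35 - 3/11 + 80/11) - 1/112)*(1/348) = (372 - 1/112)*(1/348) = (41663/112)*(1/348) = 41663/38976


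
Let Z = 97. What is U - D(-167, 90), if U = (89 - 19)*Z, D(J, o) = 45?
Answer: 6745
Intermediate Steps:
U = 6790 (U = (89 - 19)*97 = 70*97 = 6790)
U - D(-167, 90) = 6790 - 1*45 = 6790 - 45 = 6745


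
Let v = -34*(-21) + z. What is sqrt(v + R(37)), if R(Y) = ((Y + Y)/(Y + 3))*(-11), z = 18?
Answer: sqrt(71165)/10 ≈ 26.677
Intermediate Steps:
v = 732 (v = -34*(-21) + 18 = 714 + 18 = 732)
R(Y) = -22*Y/(3 + Y) (R(Y) = ((2*Y)/(3 + Y))*(-11) = (2*Y/(3 + Y))*(-11) = -22*Y/(3 + Y))
sqrt(v + R(37)) = sqrt(732 - 22*37/(3 + 37)) = sqrt(732 - 22*37/40) = sqrt(732 - 22*37*1/40) = sqrt(732 - 407/20) = sqrt(14233/20) = sqrt(71165)/10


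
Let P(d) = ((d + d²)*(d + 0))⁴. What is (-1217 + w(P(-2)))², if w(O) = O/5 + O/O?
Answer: 33918976/25 ≈ 1.3568e+6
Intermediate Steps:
P(d) = d⁴*(d + d²)⁴ (P(d) = ((d + d²)*d)⁴ = (d*(d + d²))⁴ = d⁴*(d + d²)⁴)
w(O) = 1 + O/5 (w(O) = O*(⅕) + 1 = O/5 + 1 = 1 + O/5)
(-1217 + w(P(-2)))² = (-1217 + (1 + ((-2)⁸*(1 - 2)⁴)/5))² = (-1217 + (1 + (256*(-1)⁴)/5))² = (-1217 + (1 + (256*1)/5))² = (-1217 + (1 + (⅕)*256))² = (-1217 + (1 + 256/5))² = (-1217 + 261/5)² = (-5824/5)² = 33918976/25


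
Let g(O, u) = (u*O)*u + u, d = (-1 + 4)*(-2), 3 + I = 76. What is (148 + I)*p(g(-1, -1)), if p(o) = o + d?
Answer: -1768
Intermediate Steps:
I = 73 (I = -3 + 76 = 73)
d = -6 (d = 3*(-2) = -6)
g(O, u) = u + O*u² (g(O, u) = (O*u)*u + u = O*u² + u = u + O*u²)
p(o) = -6 + o (p(o) = o - 6 = -6 + o)
(148 + I)*p(g(-1, -1)) = (148 + 73)*(-6 - (1 - 1*(-1))) = 221*(-6 - (1 + 1)) = 221*(-6 - 1*2) = 221*(-6 - 2) = 221*(-8) = -1768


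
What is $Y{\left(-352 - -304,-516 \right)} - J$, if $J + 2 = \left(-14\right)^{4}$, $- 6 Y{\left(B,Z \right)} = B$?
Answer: $-38406$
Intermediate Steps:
$Y{\left(B,Z \right)} = - \frac{B}{6}$
$J = 38414$ ($J = -2 + \left(-14\right)^{4} = -2 + 38416 = 38414$)
$Y{\left(-352 - -304,-516 \right)} - J = - \frac{-352 - -304}{6} - 38414 = - \frac{-352 + 304}{6} - 38414 = \left(- \frac{1}{6}\right) \left(-48\right) - 38414 = 8 - 38414 = -38406$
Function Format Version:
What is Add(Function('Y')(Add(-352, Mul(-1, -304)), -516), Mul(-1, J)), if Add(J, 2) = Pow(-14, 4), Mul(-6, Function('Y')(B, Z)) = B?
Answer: -38406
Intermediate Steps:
Function('Y')(B, Z) = Mul(Rational(-1, 6), B)
J = 38414 (J = Add(-2, Pow(-14, 4)) = Add(-2, 38416) = 38414)
Add(Function('Y')(Add(-352, Mul(-1, -304)), -516), Mul(-1, J)) = Add(Mul(Rational(-1, 6), Add(-352, Mul(-1, -304))), Mul(-1, 38414)) = Add(Mul(Rational(-1, 6), Add(-352, 304)), -38414) = Add(Mul(Rational(-1, 6), -48), -38414) = Add(8, -38414) = -38406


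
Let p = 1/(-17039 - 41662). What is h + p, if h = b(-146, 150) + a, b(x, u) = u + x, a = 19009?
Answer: 1116082112/58701 ≈ 19013.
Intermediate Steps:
p = -1/58701 (p = 1/(-58701) = -1/58701 ≈ -1.7035e-5)
h = 19013 (h = (150 - 146) + 19009 = 4 + 19009 = 19013)
h + p = 19013 - 1/58701 = 1116082112/58701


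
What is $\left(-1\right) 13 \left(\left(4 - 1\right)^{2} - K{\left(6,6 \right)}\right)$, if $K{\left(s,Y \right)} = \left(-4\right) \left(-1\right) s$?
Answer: $195$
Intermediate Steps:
$K{\left(s,Y \right)} = 4 s$
$\left(-1\right) 13 \left(\left(4 - 1\right)^{2} - K{\left(6,6 \right)}\right) = \left(-1\right) 13 \left(\left(4 - 1\right)^{2} - 4 \cdot 6\right) = - 13 \left(3^{2} - 24\right) = - 13 \left(9 - 24\right) = \left(-13\right) \left(-15\right) = 195$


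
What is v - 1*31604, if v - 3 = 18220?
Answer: -13381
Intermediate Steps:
v = 18223 (v = 3 + 18220 = 18223)
v - 1*31604 = 18223 - 1*31604 = 18223 - 31604 = -13381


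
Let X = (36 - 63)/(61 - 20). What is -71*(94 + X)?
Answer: -271717/41 ≈ -6627.2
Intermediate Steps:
X = -27/41 ≈ -0.65854
-71*(94 + X) = -71*(94 - 27/41) = -71*3827/41 = -271717/41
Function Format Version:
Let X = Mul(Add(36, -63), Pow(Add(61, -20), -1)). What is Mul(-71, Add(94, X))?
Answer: Rational(-271717, 41) ≈ -6627.2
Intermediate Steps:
X = Rational(-27, 41) (X = Mul(-27, Pow(41, -1)) = Mul(-27, Rational(1, 41)) = Rational(-27, 41) ≈ -0.65854)
Mul(-71, Add(94, X)) = Mul(-71, Add(94, Rational(-27, 41))) = Mul(-71, Rational(3827, 41)) = Rational(-271717, 41)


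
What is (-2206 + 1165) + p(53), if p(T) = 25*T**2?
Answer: 69184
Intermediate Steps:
(-2206 + 1165) + p(53) = (-2206 + 1165) + 25*53**2 = -1041 + 25*2809 = -1041 + 70225 = 69184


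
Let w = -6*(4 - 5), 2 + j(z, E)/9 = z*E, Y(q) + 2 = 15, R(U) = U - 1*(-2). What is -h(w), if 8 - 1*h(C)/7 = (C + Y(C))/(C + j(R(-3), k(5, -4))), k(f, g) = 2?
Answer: -1813/30 ≈ -60.433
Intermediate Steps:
R(U) = 2 + U (R(U) = U + 2 = 2 + U)
Y(q) = 13 (Y(q) = -2 + 15 = 13)
j(z, E) = -18 + 9*E*z (j(z, E) = -18 + 9*(z*E) = -18 + 9*(E*z) = -18 + 9*E*z)
w = 6 (w = -6*(-1) = 6)
h(C) = 56 - 7*(13 + C)/(-36 + C) (h(C) = 56 - 7*(C + 13)/(C + (-18 + 9*2*(2 - 3))) = 56 - 7*(13 + C)/(C + (-18 + 9*2*(-1))) = 56 - 7*(13 + C)/(C + (-18 - 18)) = 56 - 7*(13 + C)/(C - 36) = 56 - 7*(13 + C)/(-36 + C))
-h(w) = -49*(-43 + 6)/(-36 + 6) = -49*(-37)/(-30) = -49*(-1)*(-37)/30 = -1*1813/30 = -1813/30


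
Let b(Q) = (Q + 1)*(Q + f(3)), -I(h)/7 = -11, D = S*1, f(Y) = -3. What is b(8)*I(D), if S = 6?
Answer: 3465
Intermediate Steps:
D = 6 (D = 6*1 = 6)
I(h) = 77 (I(h) = -7*(-11) = 77)
b(Q) = (1 + Q)*(-3 + Q) (b(Q) = (Q + 1)*(Q - 3) = (1 + Q)*(-3 + Q))
b(8)*I(D) = (-3 + 8² - 2*8)*77 = (-3 + 64 - 16)*77 = 45*77 = 3465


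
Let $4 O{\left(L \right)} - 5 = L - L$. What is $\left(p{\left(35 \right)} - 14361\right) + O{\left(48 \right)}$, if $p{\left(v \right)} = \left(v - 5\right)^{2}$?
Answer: $- \frac{53839}{4} \approx -13460.0$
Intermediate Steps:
$O{\left(L \right)} = \frac{5}{4}$ ($O{\left(L \right)} = \frac{5}{4} + \frac{L - L}{4} = \frac{5}{4} + \frac{1}{4} \cdot 0 = \frac{5}{4} + 0 = \frac{5}{4}$)
$p{\left(v \right)} = \left(-5 + v\right)^{2}$
$\left(p{\left(35 \right)} - 14361\right) + O{\left(48 \right)} = \left(\left(-5 + 35\right)^{2} - 14361\right) + \frac{5}{4} = \left(30^{2} - 14361\right) + \frac{5}{4} = \left(900 - 14361\right) + \frac{5}{4} = -13461 + \frac{5}{4} = - \frac{53839}{4}$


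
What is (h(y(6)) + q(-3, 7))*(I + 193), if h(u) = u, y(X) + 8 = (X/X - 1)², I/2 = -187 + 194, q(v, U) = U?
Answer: -207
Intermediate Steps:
I = 14 (I = 2*(-187 + 194) = 2*7 = 14)
y(X) = -8 (y(X) = -8 + (X/X - 1)² = -8 + (1 - 1)² = -8 + 0² = -8 + 0 = -8)
(h(y(6)) + q(-3, 7))*(I + 193) = (-8 + 7)*(14 + 193) = -1*207 = -207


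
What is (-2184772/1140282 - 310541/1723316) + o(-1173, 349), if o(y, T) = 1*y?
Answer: -164938701941635/140361872508 ≈ -1175.1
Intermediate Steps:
o(y, T) = y
(-2184772/1140282 - 310541/1723316) + o(-1173, 349) = (-2184772/1140282 - 310541/1723316) - 1173 = (-2184772*1/1140282 - 310541*1/1723316) - 1173 = (-1092386/570141 - 44363/246188) - 1173 = -294225489751/140361872508 - 1173 = -164938701941635/140361872508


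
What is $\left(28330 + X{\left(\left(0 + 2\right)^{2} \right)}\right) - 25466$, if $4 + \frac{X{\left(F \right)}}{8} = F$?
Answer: $2864$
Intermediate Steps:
$X{\left(F \right)} = -32 + 8 F$
$\left(28330 + X{\left(\left(0 + 2\right)^{2} \right)}\right) - 25466 = \left(28330 - \left(32 - 8 \left(0 + 2\right)^{2}\right)\right) - 25466 = \left(28330 - \left(32 - 8 \cdot 2^{2}\right)\right) - 25466 = \left(28330 + \left(-32 + 8 \cdot 4\right)\right) - 25466 = \left(28330 + \left(-32 + 32\right)\right) - 25466 = \left(28330 + 0\right) - 25466 = 28330 - 25466 = 2864$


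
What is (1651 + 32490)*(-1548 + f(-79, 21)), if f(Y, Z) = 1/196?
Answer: -10358618387/196 ≈ -5.2850e+7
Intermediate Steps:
f(Y, Z) = 1/196
(1651 + 32490)*(-1548 + f(-79, 21)) = (1651 + 32490)*(-1548 + 1/196) = 34141*(-303407/196) = -10358618387/196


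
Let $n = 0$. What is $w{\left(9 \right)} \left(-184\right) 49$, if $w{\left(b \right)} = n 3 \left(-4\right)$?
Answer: $0$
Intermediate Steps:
$w{\left(b \right)} = 0$ ($w{\left(b \right)} = 0 \cdot 3 \left(-4\right) = 0 \left(-4\right) = 0$)
$w{\left(9 \right)} \left(-184\right) 49 = 0 \left(-184\right) 49 = 0 \cdot 49 = 0$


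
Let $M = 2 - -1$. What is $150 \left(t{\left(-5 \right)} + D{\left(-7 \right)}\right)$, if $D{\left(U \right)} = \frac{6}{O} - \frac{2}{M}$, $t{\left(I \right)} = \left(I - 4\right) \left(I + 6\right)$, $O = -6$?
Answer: $-1600$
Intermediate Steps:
$M = 3$ ($M = 2 + 1 = 3$)
$t{\left(I \right)} = \left(-4 + I\right) \left(6 + I\right)$
$D{\left(U \right)} = - \frac{5}{3}$ ($D{\left(U \right)} = \frac{6}{-6} - \frac{2}{3} = 6 \left(- \frac{1}{6}\right) - \frac{2}{3} = -1 - \frac{2}{3} = - \frac{5}{3}$)
$150 \left(t{\left(-5 \right)} + D{\left(-7 \right)}\right) = 150 \left(\left(-24 + \left(-5\right)^{2} + 2 \left(-5\right)\right) - \frac{5}{3}\right) = 150 \left(\left(-24 + 25 - 10\right) - \frac{5}{3}\right) = 150 \left(-9 - \frac{5}{3}\right) = 150 \left(- \frac{32}{3}\right) = -1600$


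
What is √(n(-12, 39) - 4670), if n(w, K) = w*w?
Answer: I*√4526 ≈ 67.276*I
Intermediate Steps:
n(w, K) = w²
√(n(-12, 39) - 4670) = √((-12)² - 4670) = √(144 - 4670) = √(-4526) = I*√4526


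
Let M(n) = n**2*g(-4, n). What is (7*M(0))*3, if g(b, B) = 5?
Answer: 0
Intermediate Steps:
M(n) = 5*n**2 (M(n) = n**2*5 = 5*n**2)
(7*M(0))*3 = (7*(5*0**2))*3 = (7*(5*0))*3 = (7*0)*3 = 0*3 = 0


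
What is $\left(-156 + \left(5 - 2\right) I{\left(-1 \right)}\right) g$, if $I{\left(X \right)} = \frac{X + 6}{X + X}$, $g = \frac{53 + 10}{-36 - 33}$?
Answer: $\frac{6867}{46} \approx 149.28$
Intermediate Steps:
$g = - \frac{21}{23}$ ($g = \frac{63}{-69} = 63 \left(- \frac{1}{69}\right) = - \frac{21}{23} \approx -0.91304$)
$I{\left(X \right)} = \frac{6 + X}{2 X}$
$\left(-156 + \left(5 - 2\right) I{\left(-1 \right)}\right) g = \left(-156 + \left(5 - 2\right) \frac{6 - 1}{2 \left(-1\right)}\right) \left(- \frac{21}{23}\right) = \left(-156 + 3 \cdot \frac{1}{2} \left(-1\right) 5\right) \left(- \frac{21}{23}\right) = \left(-156 + 3 \left(- \frac{5}{2}\right)\right) \left(- \frac{21}{23}\right) = \left(-156 - \frac{15}{2}\right) \left(- \frac{21}{23}\right) = \left(- \frac{327}{2}\right) \left(- \frac{21}{23}\right) = \frac{6867}{46}$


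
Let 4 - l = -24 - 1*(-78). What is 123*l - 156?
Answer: -6306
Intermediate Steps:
l = -50 (l = 4 - (-24 - 1*(-78)) = 4 - (-24 + 78) = 4 - 1*54 = 4 - 54 = -50)
123*l - 156 = 123*(-50) - 156 = -6150 - 156 = -6306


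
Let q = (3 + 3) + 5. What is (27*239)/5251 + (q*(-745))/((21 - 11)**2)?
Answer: -8477329/105020 ≈ -80.721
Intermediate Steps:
q = 11 (q = 6 + 5 = 11)
(27*239)/5251 + (q*(-745))/((21 - 11)**2) = (27*239)/5251 + (11*(-745))/((21 - 11)**2) = 6453*(1/5251) - 8195/(10**2) = 6453/5251 - 8195/100 = 6453/5251 - 8195*1/100 = 6453/5251 - 1639/20 = -8477329/105020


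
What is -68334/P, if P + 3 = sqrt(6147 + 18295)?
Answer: -205002/24433 - 751674*sqrt(202)/24433 ≈ -445.64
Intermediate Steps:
P = -3 + 11*sqrt(202) (P = -3 + sqrt(6147 + 18295) = -3 + sqrt(24442) = -3 + 11*sqrt(202) ≈ 153.34)
-68334/P = -68334/(-3 + 11*sqrt(202))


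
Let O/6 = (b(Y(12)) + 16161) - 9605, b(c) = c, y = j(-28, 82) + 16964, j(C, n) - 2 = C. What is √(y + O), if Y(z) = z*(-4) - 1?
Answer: 6*√1555 ≈ 236.60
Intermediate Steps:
j(C, n) = 2 + C
Y(z) = -1 - 4*z (Y(z) = -4*z - 1 = -1 - 4*z)
y = 16938 (y = (2 - 28) + 16964 = -26 + 16964 = 16938)
O = 39042 (O = 6*(((-1 - 4*12) + 16161) - 9605) = 6*(((-1 - 48) + 16161) - 9605) = 6*((-49 + 16161) - 9605) = 6*(16112 - 9605) = 6*6507 = 39042)
√(y + O) = √(16938 + 39042) = √55980 = 6*√1555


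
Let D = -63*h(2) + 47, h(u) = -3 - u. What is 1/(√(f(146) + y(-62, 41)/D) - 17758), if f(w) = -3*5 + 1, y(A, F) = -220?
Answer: -1607099/28538865364 - I*√119641/28538865364 ≈ -5.6313e-5 - 1.212e-8*I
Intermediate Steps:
f(w) = -14 (f(w) = -15 + 1 = -14)
D = 362 (D = -63*(-3 - 1*2) + 47 = -63*(-3 - 2) + 47 = -63*(-5) + 47 = 315 + 47 = 362)
1/(√(f(146) + y(-62, 41)/D) - 17758) = 1/(√(-14 - 220/362) - 17758) = 1/(√(-14 - 220*1/362) - 17758) = 1/(√(-14 - 110/181) - 17758) = 1/(√(-2644/181) - 17758) = 1/(2*I*√119641/181 - 17758) = 1/(-17758 + 2*I*√119641/181)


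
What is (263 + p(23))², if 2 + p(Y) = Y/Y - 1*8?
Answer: 64516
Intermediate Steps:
p(Y) = -9 (p(Y) = -2 + (Y/Y - 1*8) = -2 + (1 - 8) = -2 - 7 = -9)
(263 + p(23))² = (263 - 9)² = 254² = 64516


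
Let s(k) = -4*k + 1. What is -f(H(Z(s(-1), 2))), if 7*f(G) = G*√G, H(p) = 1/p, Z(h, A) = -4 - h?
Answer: I/189 ≈ 0.005291*I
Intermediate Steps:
s(k) = 1 - 4*k
f(G) = G^(3/2)/7 (f(G) = (G*√G)/7 = G^(3/2)/7)
-f(H(Z(s(-1), 2))) = -(1/(-4 - (1 - 4*(-1))))^(3/2)/7 = -(1/(-4 - (1 + 4)))^(3/2)/7 = -(1/(-4 - 1*5))^(3/2)/7 = -(1/(-4 - 5))^(3/2)/7 = -(1/(-9))^(3/2)/7 = -(-⅑)^(3/2)/7 = -(-I/27)/7 = -(-1)*I/189 = I/189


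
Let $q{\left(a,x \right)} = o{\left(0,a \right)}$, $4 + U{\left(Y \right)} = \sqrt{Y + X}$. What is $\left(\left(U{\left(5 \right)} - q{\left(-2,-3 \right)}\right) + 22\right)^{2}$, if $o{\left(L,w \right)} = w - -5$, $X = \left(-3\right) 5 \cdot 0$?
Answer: $\left(15 + \sqrt{5}\right)^{2} \approx 297.08$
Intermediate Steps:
$X = 0$ ($X = \left(-15\right) 0 = 0$)
$U{\left(Y \right)} = -4 + \sqrt{Y}$ ($U{\left(Y \right)} = -4 + \sqrt{Y + 0} = -4 + \sqrt{Y}$)
$o{\left(L,w \right)} = 5 + w$ ($o{\left(L,w \right)} = w + 5 = 5 + w$)
$q{\left(a,x \right)} = 5 + a$
$\left(\left(U{\left(5 \right)} - q{\left(-2,-3 \right)}\right) + 22\right)^{2} = \left(\left(\left(-4 + \sqrt{5}\right) - \left(5 - 2\right)\right) + 22\right)^{2} = \left(\left(\left(-4 + \sqrt{5}\right) - 3\right) + 22\right)^{2} = \left(\left(-7 + \sqrt{5}\right) + 22\right)^{2} = \left(15 + \sqrt{5}\right)^{2}$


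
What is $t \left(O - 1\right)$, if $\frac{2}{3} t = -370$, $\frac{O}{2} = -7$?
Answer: $8325$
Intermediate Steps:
$O = -14$ ($O = 2 \left(-7\right) = -14$)
$t = -555$ ($t = \frac{3}{2} \left(-370\right) = -555$)
$t \left(O - 1\right) = - 555 \left(-14 - 1\right) = \left(-555\right) \left(-15\right) = 8325$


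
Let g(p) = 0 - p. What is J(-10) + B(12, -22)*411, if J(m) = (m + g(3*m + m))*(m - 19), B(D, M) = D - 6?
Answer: 1596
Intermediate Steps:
g(p) = -p
B(D, M) = -6 + D
J(m) = -3*m*(-19 + m) (J(m) = (m - (3*m + m))*(m - 19) = (m - 4*m)*(-19 + m) = (-3*m)*(-19 + m) = -3*m*(-19 + m))
J(-10) + B(12, -22)*411 = 3*(-10)*(19 - 1*(-10)) + (-6 + 12)*411 = 3*(-10)*(19 + 10) + 6*411 = 3*(-10)*29 + 2466 = -870 + 2466 = 1596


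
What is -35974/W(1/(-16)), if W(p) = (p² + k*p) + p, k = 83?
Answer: 9209344/1343 ≈ 6857.3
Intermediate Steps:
W(p) = p² + 84*p (W(p) = (p² + 83*p) + p = p² + 84*p)
-35974/W(1/(-16)) = -35974*(-16/(84 + 1/(-16))) = -35974*(-16/(84 - 1/16)) = -35974/((-1/16*1343/16)) = -35974/(-1343/256) = -35974*(-256/1343) = 9209344/1343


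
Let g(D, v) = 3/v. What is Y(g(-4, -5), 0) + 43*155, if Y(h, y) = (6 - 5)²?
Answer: 6666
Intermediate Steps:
Y(h, y) = 1 (Y(h, y) = 1² = 1)
Y(g(-4, -5), 0) + 43*155 = 1 + 43*155 = 1 + 6665 = 6666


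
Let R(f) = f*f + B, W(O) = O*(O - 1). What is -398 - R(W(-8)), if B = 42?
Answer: -5624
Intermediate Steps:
W(O) = O*(-1 + O)
R(f) = 42 + f² (R(f) = f*f + 42 = f² + 42 = 42 + f²)
-398 - R(W(-8)) = -398 - (42 + (-8*(-1 - 8))²) = -398 - (42 + (-8*(-9))²) = -398 - (42 + 72²) = -398 - (42 + 5184) = -398 - 1*5226 = -398 - 5226 = -5624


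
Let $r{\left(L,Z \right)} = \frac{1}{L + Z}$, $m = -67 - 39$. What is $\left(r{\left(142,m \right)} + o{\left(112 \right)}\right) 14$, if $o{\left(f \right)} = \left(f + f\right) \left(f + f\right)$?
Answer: $\frac{12644359}{18} \approx 7.0246 \cdot 10^{5}$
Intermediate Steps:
$o{\left(f \right)} = 4 f^{2}$ ($o{\left(f \right)} = 2 f 2 f = 4 f^{2}$)
$m = -106$
$\left(r{\left(142,m \right)} + o{\left(112 \right)}\right) 14 = \left(\frac{1}{142 - 106} + 4 \cdot 112^{2}\right) 14 = \left(\frac{1}{36} + 4 \cdot 12544\right) 14 = \left(\frac{1}{36} + 50176\right) 14 = \frac{1806337}{36} \cdot 14 = \frac{12644359}{18}$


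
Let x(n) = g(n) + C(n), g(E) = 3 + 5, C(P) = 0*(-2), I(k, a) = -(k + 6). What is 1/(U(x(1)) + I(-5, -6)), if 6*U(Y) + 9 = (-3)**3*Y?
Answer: -2/77 ≈ -0.025974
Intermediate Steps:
I(k, a) = -6 - k (I(k, a) = -(6 + k) = -6 - k)
C(P) = 0
g(E) = 8
x(n) = 8 (x(n) = 8 + 0 = 8)
U(Y) = -3/2 - 9*Y/2 (U(Y) = -3/2 + ((-3)**3*Y)/6 = -3/2 + (-27*Y)/6 = -3/2 - 9*Y/2)
1/(U(x(1)) + I(-5, -6)) = 1/((-3/2 - 9/2*8) + (-6 - 1*(-5))) = 1/((-3/2 - 36) + (-6 + 5)) = 1/(-75/2 - 1) = 1/(-77/2) = -2/77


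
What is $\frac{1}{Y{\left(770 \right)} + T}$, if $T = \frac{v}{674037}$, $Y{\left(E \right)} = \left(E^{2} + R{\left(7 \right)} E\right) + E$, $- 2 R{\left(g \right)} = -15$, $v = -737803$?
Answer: $\frac{674037}{404047371662} \approx 1.6682 \cdot 10^{-6}$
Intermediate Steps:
$R{\left(g \right)} = \frac{15}{2}$ ($R{\left(g \right)} = \left(- \frac{1}{2}\right) \left(-15\right) = \frac{15}{2}$)
$Y{\left(E \right)} = E^{2} + \frac{17 E}{2}$ ($Y{\left(E \right)} = \left(E^{2} + \frac{15 E}{2}\right) + E = E^{2} + \frac{17 E}{2}$)
$T = - \frac{737803}{674037} \approx -1.0946$
$\frac{1}{Y{\left(770 \right)} + T} = \frac{1}{\frac{1}{2} \cdot 770 \left(17 + 2 \cdot 770\right) - \frac{737803}{674037}} = \frac{1}{\frac{1}{2} \cdot 770 \left(17 + 1540\right) - \frac{737803}{674037}} = \frac{1}{\frac{1}{2} \cdot 770 \cdot 1557 - \frac{737803}{674037}} = \frac{1}{599445 - \frac{737803}{674037}} = \frac{1}{\frac{404047371662}{674037}} = \frac{674037}{404047371662}$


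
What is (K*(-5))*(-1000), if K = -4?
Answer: -20000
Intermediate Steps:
(K*(-5))*(-1000) = -4*(-5)*(-1000) = 20*(-1000) = -20000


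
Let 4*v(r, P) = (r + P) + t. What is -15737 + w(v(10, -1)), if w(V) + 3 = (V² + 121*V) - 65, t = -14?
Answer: -255275/16 ≈ -15955.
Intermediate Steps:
v(r, P) = -7/2 + P/4 + r/4 (v(r, P) = ((r + P) - 14)/4 = ((P + r) - 14)/4 = (-14 + P + r)/4 = -7/2 + P/4 + r/4)
w(V) = -68 + V² + 121*V (w(V) = -3 + ((V² + 121*V) - 65) = -3 + (-65 + V² + 121*V) = -68 + V² + 121*V)
-15737 + w(v(10, -1)) = -15737 + (-68 + (-7/2 + (¼)*(-1) + (¼)*10)² + 121*(-7/2 + (¼)*(-1) + (¼)*10)) = -15737 + (-68 + (-7/2 - ¼ + 5/2)² + 121*(-7/2 - ¼ + 5/2)) = -15737 + (-68 + (-5/4)² + 121*(-5/4)) = -15737 + (-68 + 25/16 - 605/4) = -15737 - 3483/16 = -255275/16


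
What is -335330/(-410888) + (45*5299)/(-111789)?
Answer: -3360671815/2551819924 ≈ -1.3170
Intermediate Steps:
-335330/(-410888) + (45*5299)/(-111789) = -335330*(-1/410888) + 238455*(-1/111789) = 167665/205444 - 26495/12421 = -3360671815/2551819924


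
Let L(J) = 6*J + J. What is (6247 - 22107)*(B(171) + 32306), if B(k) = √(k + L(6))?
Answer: -512373160 - 15860*√213 ≈ -5.1260e+8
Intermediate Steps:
L(J) = 7*J
B(k) = √(42 + k) (B(k) = √(k + 7*6) = √(k + 42) = √(42 + k))
(6247 - 22107)*(B(171) + 32306) = (6247 - 22107)*(√(42 + 171) + 32306) = -15860*(√213 + 32306) = -15860*(32306 + √213) = -512373160 - 15860*√213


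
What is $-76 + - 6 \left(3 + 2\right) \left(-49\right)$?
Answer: $1394$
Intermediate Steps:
$-76 + - 6 \left(3 + 2\right) \left(-49\right) = -76 + \left(-6\right) 5 \left(-49\right) = -76 - -1470 = -76 + 1470 = 1394$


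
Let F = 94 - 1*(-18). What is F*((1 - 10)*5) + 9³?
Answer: -4311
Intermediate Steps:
F = 112 (F = 94 + 18 = 112)
F*((1 - 10)*5) + 9³ = 112*((1 - 10)*5) + 9³ = 112*(-9*5) + 729 = 112*(-45) + 729 = -5040 + 729 = -4311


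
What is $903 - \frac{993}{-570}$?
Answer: $\frac{171901}{190} \approx 904.74$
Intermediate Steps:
$903 - \frac{993}{-570} = 903 - - \frac{331}{190} = 903 + \frac{331}{190} = \frac{171901}{190}$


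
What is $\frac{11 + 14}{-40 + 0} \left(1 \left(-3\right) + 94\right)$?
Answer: $- \frac{455}{8} \approx -56.875$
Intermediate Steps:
$\frac{11 + 14}{-40 + 0} \left(1 \left(-3\right) + 94\right) = \frac{25}{-40} \left(-3 + 94\right) = 25 \left(- \frac{1}{40}\right) 91 = \left(- \frac{5}{8}\right) 91 = - \frac{455}{8}$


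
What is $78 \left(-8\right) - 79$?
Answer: $-703$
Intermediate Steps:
$78 \left(-8\right) - 79 = -624 - 79 = -703$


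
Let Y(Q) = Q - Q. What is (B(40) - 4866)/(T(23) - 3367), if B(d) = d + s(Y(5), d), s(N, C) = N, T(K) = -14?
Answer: 4826/3381 ≈ 1.4274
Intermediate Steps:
Y(Q) = 0
B(d) = d (B(d) = d + 0 = d)
(B(40) - 4866)/(T(23) - 3367) = (40 - 4866)/(-14 - 3367) = -4826/(-3381) = -4826*(-1/3381) = 4826/3381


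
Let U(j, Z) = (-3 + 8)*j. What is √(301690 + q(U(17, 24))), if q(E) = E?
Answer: 5*√12071 ≈ 549.34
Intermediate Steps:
U(j, Z) = 5*j
√(301690 + q(U(17, 24))) = √(301690 + 5*17) = √(301690 + 85) = √301775 = 5*√12071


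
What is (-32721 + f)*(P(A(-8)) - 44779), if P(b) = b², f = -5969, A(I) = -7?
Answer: 1730603700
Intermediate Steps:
(-32721 + f)*(P(A(-8)) - 44779) = (-32721 - 5969)*((-7)² - 44779) = -38690*(49 - 44779) = -38690*(-44730) = 1730603700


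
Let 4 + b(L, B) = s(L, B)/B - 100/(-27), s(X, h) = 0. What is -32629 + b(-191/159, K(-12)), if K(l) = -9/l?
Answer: -880991/27 ≈ -32629.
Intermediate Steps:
b(L, B) = -8/27 (b(L, B) = -4 + (0/B - 100/(-27)) = -4 + (0 - 100*(-1/27)) = -4 + (0 + 100/27) = -4 + 100/27 = -8/27)
-32629 + b(-191/159, K(-12)) = -32629 - 8/27 = -880991/27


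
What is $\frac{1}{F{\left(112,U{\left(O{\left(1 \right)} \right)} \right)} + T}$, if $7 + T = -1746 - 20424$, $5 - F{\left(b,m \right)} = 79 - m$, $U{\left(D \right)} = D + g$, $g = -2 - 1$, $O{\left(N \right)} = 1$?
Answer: $- \frac{1}{22253} \approx -4.4938 \cdot 10^{-5}$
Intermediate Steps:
$g = -3$ ($g = -2 - 1 = -3$)
$U{\left(D \right)} = -3 + D$ ($U{\left(D \right)} = D - 3 = -3 + D$)
$F{\left(b,m \right)} = -74 + m$ ($F{\left(b,m \right)} = 5 - \left(79 - m\right) = 5 + \left(-79 + m\right) = -74 + m$)
$T = -22177$ ($T = -7 - 22170 = -22177$)
$\frac{1}{F{\left(112,U{\left(O{\left(1 \right)} \right)} \right)} + T} = \frac{1}{\left(-74 + \left(-3 + 1\right)\right) - 22177} = \frac{1}{\left(-74 - 2\right) - 22177} = \frac{1}{-76 - 22177} = \frac{1}{-22253} = - \frac{1}{22253}$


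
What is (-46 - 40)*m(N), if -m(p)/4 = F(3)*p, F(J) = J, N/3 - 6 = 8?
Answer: 43344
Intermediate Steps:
N = 42 (N = 18 + 3*8 = 18 + 24 = 42)
m(p) = -12*p
(-46 - 40)*m(N) = (-46 - 40)*(-12*42) = -86*(-504) = 43344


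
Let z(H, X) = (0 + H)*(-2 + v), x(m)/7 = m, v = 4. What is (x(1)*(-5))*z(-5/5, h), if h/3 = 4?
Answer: 70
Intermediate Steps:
h = 12 (h = 3*4 = 12)
x(m) = 7*m
z(H, X) = 2*H (z(H, X) = (0 + H)*(-2 + 4) = H*2 = 2*H)
(x(1)*(-5))*z(-5/5, h) = ((7*1)*(-5))*(2*(-5/5)) = (7*(-5))*(2*(-5*1/5)) = -70*(-1) = -35*(-2) = 70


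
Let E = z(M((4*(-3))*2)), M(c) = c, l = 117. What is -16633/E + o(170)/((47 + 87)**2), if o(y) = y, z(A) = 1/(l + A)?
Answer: -13887789797/8978 ≈ -1.5469e+6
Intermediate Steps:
z(A) = 1/(117 + A)
E = 1/93 (E = 1/(117 + (4*(-3))*2) = 1/(117 - 12*2) = 1/(117 - 24) = 1/93 ≈ 0.010753)
-16633/E + o(170)/((47 + 87)**2) = -16633/1/93 + 170/((47 + 87)**2) = -16633*93 + 170/(134**2) = -1546869 + 170/17956 = -1546869 + 170*(1/17956) = -1546869 + 85/8978 = -13887789797/8978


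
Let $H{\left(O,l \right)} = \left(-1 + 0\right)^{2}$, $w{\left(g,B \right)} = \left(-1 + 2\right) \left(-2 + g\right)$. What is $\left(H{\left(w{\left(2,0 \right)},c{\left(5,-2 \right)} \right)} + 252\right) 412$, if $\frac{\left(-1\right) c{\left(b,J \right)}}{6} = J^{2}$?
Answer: $104236$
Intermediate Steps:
$w{\left(g,B \right)} = -2 + g$ ($w{\left(g,B \right)} = 1 \left(-2 + g\right) = -2 + g$)
$c{\left(b,J \right)} = - 6 J^{2}$
$H{\left(O,l \right)} = 1$ ($H{\left(O,l \right)} = \left(-1\right)^{2} = 1$)
$\left(H{\left(w{\left(2,0 \right)},c{\left(5,-2 \right)} \right)} + 252\right) 412 = \left(1 + 252\right) 412 = 253 \cdot 412 = 104236$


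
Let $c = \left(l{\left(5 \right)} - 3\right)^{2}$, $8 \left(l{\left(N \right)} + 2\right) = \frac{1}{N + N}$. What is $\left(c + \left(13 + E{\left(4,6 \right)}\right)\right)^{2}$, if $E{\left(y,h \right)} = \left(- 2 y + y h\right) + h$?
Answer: $\frac{146843006401}{40960000} \approx 3585.0$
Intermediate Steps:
$l{\left(N \right)} = -2 + \frac{1}{16 N}$ ($l{\left(N \right)} = -2 + \frac{1}{8 \left(N + N\right)} = -2 + \frac{1}{8 \cdot 2 N} = -2 + \frac{\frac{1}{2} \frac{1}{N}}{8} = -2 + \frac{1}{16 N}$)
$E{\left(y,h \right)} = h - 2 y + h y$ ($E{\left(y,h \right)} = \left(- 2 y + h y\right) + h = h - 2 y + h y$)
$c = \frac{159201}{6400}$ ($c = \left(\left(-2 + \frac{1}{16 \cdot 5}\right) - 3\right)^{2} = \left(\left(-2 + \frac{1}{16} \cdot \frac{1}{5}\right) - 3\right)^{2} = \left(\left(-2 + \frac{1}{80}\right) - 3\right)^{2} = \left(- \frac{159}{80} - 3\right)^{2} = \left(- \frac{399}{80}\right)^{2} = \frac{159201}{6400} \approx 24.875$)
$\left(c + \left(13 + E{\left(4,6 \right)}\right)\right)^{2} = \left(\frac{159201}{6400} + \left(13 + \left(6 - 8 + 6 \cdot 4\right)\right)\right)^{2} = \left(\frac{159201}{6400} + \left(13 + \left(6 - 8 + 24\right)\right)\right)^{2} = \left(\frac{159201}{6400} + \left(13 + 22\right)\right)^{2} = \left(\frac{159201}{6400} + 35\right)^{2} = \left(\frac{383201}{6400}\right)^{2} = \frac{146843006401}{40960000}$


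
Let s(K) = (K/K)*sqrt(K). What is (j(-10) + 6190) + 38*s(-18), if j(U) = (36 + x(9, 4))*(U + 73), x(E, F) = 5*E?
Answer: 11293 + 114*I*sqrt(2) ≈ 11293.0 + 161.22*I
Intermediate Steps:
s(K) = sqrt(K) (s(K) = 1*sqrt(K) = sqrt(K))
j(U) = 5913 + 81*U (j(U) = (36 + 5*9)*(U + 73) = (36 + 45)*(73 + U) = 81*(73 + U) = 5913 + 81*U)
(j(-10) + 6190) + 38*s(-18) = ((5913 + 81*(-10)) + 6190) + 38*sqrt(-18) = ((5913 - 810) + 6190) + 38*(3*I*sqrt(2)) = (5103 + 6190) + 114*I*sqrt(2) = 11293 + 114*I*sqrt(2)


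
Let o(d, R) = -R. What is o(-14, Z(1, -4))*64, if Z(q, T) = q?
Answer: -64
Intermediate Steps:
o(-14, Z(1, -4))*64 = -1*1*64 = -1*64 = -64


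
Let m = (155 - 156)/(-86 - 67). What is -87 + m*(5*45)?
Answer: -1454/17 ≈ -85.529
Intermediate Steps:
m = 1/153 (m = -1/(-153) = -1*(-1/153) = 1/153 ≈ 0.0065359)
-87 + m*(5*45) = -87 + (5*45)/153 = -87 + (1/153)*225 = -87 + 25/17 = -1454/17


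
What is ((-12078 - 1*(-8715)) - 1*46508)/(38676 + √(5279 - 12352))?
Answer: -175346436/135985459 + 49871*I*√7073/1495840049 ≈ -1.2894 + 0.0028039*I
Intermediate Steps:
((-12078 - 1*(-8715)) - 1*46508)/(38676 + √(5279 - 12352)) = ((-12078 + 8715) - 46508)/(38676 + √(-7073)) = (-3363 - 46508)/(38676 + I*√7073) = -49871/(38676 + I*√7073)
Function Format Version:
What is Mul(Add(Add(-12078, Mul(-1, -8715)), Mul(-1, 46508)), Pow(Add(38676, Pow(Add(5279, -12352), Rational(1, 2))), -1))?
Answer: Add(Rational(-175346436, 135985459), Mul(Rational(49871, 1495840049), I, Pow(7073, Rational(1, 2)))) ≈ Add(-1.2894, Mul(0.0028039, I))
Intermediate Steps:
Mul(Add(Add(-12078, Mul(-1, -8715)), Mul(-1, 46508)), Pow(Add(38676, Pow(Add(5279, -12352), Rational(1, 2))), -1)) = Mul(Add(Add(-12078, 8715), -46508), Pow(Add(38676, Pow(-7073, Rational(1, 2))), -1)) = Mul(Add(-3363, -46508), Pow(Add(38676, Mul(I, Pow(7073, Rational(1, 2)))), -1)) = Mul(-49871, Pow(Add(38676, Mul(I, Pow(7073, Rational(1, 2)))), -1))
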